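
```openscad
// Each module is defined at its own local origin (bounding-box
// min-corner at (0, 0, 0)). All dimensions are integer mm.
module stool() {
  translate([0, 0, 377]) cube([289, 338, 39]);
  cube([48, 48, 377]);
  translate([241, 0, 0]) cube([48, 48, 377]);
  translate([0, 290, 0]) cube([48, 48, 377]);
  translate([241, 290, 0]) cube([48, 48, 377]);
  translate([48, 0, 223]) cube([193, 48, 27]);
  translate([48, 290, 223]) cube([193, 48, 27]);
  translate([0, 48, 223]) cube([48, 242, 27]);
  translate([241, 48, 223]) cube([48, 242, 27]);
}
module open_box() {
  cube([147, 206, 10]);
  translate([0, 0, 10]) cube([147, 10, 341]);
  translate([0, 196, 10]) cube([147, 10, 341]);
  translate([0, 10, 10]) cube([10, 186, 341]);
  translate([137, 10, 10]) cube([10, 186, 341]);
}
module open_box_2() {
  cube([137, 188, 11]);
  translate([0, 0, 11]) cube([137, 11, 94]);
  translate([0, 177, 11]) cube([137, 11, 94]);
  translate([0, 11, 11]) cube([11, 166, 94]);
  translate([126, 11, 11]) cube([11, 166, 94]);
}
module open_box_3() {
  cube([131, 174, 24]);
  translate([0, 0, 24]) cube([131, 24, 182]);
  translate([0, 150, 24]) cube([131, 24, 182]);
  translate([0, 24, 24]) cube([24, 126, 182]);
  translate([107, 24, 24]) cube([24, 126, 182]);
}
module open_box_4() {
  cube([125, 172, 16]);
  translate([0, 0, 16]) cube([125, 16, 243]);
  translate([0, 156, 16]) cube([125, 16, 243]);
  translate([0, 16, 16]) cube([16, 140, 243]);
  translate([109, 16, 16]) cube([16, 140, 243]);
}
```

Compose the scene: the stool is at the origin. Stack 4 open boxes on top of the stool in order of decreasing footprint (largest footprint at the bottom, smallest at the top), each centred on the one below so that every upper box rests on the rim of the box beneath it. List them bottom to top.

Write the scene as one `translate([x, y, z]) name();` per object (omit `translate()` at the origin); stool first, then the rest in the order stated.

stool();
translate([71, 66, 416]) open_box();
translate([76, 75, 767]) open_box_2();
translate([79, 82, 872]) open_box_3();
translate([82, 83, 1078]) open_box_4();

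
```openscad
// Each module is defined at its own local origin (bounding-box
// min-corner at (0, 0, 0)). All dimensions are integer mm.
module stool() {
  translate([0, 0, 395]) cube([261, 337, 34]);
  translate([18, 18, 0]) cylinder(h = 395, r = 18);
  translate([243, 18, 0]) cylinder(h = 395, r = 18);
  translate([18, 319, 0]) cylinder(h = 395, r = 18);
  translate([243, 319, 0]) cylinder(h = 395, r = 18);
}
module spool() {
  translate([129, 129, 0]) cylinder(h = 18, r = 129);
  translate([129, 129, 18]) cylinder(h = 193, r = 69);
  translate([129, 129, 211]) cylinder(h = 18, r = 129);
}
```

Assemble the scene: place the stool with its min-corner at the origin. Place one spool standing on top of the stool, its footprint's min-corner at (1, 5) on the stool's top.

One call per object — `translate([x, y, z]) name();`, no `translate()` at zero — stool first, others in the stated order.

stool();
translate([1, 5, 429]) spool();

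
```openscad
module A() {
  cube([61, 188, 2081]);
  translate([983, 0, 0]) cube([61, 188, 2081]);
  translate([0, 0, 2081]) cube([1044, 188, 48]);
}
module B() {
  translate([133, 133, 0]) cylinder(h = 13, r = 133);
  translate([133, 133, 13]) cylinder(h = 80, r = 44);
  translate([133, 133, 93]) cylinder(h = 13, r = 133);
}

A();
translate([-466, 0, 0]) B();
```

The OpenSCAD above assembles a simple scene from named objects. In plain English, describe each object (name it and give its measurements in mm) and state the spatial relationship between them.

A is a door frame. The clear opening is 922 mm wide and 2081 mm high. Two 61 mm wide jambs, 188 mm deep, stand either side of the opening from the floor to the top of the opening. A 48 mm thick head sits across the top of both jambs, spanning the full outside width of the frame.

B is a spool: two coaxial disc flanges of radius 133 mm and thickness 13 mm, joined by a core cylinder of radius 44 mm and height 80 mm. The lower flange rests on z = 0 and the three cylinders share a vertical axis.

The spool is on the floor beside the door frame on its −x side.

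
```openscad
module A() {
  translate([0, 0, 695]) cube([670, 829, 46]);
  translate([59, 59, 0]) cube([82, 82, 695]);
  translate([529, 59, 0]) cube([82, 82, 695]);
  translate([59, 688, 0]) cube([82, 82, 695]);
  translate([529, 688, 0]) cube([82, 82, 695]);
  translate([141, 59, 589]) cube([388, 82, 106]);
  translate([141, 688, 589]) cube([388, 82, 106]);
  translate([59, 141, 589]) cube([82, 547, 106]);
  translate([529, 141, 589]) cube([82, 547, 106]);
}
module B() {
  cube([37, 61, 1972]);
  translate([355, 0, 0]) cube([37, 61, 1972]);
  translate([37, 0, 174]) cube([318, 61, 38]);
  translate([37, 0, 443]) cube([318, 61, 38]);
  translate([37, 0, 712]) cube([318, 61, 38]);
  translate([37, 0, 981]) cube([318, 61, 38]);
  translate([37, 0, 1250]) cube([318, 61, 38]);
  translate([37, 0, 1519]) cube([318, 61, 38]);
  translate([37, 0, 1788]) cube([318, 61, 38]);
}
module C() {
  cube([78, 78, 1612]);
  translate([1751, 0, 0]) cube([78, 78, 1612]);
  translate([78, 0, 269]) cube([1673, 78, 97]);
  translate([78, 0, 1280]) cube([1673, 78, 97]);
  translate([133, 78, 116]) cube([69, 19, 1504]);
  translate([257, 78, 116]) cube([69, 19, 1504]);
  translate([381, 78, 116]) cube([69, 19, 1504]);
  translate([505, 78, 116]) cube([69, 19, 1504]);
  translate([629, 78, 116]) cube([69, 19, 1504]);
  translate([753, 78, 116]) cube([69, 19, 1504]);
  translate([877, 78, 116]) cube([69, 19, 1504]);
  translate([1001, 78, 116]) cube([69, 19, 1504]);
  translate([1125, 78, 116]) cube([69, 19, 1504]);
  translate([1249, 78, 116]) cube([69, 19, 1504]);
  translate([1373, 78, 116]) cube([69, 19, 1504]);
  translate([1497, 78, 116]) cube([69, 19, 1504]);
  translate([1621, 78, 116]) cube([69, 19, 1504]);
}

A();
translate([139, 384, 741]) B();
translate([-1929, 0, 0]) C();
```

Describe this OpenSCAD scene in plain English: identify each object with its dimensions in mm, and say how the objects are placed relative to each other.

A is a table: top 670 mm (x) × 829 mm (y), 46 mm thick, upper face at z = 741 mm, on four 82×82 mm square legs, each inset 59 mm from the nearest pair of top edges, running from z = 0 to the bottom of the top. Four apron rails, 82 mm thick and 106 mm tall, run between adjacent legs with their top edges flush with the underside of the top and their outer faces flush with the legs' outer faces.

B is a wooden ladder with two side rails of 37×61 mm section and 1972 mm height, set 392 mm apart overall. Between them run 7 rectangular rungs (61 mm deep, 38 mm thick), front faces flush with the rails' −y face. The bottom of the first rung is 174 mm above the floor and each subsequent rung is 269 mm higher than the one below.

C is a fence section. Two 78×78 mm posts, 1612 mm tall, stand on the floor with a clear span of 1673 mm between their inner faces. Two horizontal rails of 78×97 mm section span the gap between the posts with their undersides at z = 269 mm and z = 1280 mm, flush with the posts' −y face. 13 pickets, each 69 mm wide, 19 mm thick and 1504 mm tall, are fixed to the +y face of the rails with their bottoms at z = 116 mm, evenly spaced across the span with equal gaps (rounded down to the nearest mm) at the −x end and between each pair — any rounding remainder accumulates at the +x end.

The ladder is on top of the table, centred. The fence section is on the floor beside the table on its −x side.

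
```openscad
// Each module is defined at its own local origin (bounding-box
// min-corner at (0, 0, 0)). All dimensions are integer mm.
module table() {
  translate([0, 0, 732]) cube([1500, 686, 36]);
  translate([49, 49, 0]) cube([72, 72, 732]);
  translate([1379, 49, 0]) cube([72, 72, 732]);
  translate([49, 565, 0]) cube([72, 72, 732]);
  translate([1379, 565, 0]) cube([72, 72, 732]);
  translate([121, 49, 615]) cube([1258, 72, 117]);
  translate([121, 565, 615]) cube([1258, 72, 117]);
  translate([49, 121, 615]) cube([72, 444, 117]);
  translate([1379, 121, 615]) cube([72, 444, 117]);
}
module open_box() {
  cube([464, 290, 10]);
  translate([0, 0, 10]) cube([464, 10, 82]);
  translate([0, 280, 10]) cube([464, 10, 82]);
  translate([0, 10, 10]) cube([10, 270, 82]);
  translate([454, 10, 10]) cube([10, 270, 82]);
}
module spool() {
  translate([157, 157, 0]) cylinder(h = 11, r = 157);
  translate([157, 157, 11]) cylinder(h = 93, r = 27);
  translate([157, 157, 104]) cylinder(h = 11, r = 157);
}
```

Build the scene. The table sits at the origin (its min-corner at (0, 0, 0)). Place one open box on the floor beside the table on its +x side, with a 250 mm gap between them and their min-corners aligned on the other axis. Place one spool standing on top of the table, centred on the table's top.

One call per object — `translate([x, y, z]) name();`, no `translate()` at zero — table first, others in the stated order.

table();
translate([1750, 0, 0]) open_box();
translate([593, 186, 768]) spool();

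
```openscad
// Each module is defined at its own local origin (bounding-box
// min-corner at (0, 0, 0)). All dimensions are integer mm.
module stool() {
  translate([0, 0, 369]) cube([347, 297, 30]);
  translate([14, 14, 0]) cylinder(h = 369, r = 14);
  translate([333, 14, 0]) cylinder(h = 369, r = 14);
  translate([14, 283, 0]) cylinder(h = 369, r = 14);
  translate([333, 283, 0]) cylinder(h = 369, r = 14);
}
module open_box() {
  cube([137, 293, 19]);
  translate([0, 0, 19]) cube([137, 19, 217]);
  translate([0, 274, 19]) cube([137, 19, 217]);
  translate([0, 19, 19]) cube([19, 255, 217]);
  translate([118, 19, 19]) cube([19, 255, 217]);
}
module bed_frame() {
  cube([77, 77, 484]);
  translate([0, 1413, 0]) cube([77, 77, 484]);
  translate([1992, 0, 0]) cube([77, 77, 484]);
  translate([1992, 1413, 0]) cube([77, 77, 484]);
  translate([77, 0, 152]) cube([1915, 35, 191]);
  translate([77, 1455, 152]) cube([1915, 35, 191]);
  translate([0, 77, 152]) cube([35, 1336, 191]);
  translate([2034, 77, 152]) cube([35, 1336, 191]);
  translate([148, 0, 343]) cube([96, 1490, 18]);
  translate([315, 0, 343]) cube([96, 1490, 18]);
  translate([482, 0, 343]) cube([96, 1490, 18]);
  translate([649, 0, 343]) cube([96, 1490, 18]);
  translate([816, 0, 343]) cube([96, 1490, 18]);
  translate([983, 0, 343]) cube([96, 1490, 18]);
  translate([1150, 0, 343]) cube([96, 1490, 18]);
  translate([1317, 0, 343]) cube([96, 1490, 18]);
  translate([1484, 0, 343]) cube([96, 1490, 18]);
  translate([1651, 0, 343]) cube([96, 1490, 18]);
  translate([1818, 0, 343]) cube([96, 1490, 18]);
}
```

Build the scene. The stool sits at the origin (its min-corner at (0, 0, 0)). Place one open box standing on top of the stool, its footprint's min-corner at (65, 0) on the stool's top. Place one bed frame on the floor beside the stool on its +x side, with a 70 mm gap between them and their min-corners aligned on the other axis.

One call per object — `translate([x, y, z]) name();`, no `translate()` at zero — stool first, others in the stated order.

stool();
translate([65, 0, 399]) open_box();
translate([417, 0, 0]) bed_frame();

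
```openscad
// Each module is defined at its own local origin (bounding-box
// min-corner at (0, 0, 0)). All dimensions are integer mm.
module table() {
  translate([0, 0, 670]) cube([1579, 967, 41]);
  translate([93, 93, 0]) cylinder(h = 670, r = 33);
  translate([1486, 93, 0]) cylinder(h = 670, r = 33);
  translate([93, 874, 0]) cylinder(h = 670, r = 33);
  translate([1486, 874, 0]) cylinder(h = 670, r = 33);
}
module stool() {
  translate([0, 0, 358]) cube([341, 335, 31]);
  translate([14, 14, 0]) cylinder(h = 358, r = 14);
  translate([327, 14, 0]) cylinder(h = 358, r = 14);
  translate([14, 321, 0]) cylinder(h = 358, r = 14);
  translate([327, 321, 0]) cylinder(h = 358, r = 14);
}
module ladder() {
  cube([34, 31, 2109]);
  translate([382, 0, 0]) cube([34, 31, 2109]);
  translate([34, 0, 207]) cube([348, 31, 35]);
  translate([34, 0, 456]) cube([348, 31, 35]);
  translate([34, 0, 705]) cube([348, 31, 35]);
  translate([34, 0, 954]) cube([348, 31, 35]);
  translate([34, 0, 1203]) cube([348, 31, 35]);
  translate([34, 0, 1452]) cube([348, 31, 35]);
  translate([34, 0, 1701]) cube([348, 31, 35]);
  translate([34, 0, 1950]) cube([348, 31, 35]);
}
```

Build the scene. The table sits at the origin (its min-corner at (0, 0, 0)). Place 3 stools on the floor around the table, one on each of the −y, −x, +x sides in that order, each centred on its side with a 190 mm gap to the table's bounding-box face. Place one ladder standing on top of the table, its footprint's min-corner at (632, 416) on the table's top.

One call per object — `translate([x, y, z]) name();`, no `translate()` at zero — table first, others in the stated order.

table();
translate([619, -525, 0]) stool();
translate([-531, 316, 0]) stool();
translate([1769, 316, 0]) stool();
translate([632, 416, 711]) ladder();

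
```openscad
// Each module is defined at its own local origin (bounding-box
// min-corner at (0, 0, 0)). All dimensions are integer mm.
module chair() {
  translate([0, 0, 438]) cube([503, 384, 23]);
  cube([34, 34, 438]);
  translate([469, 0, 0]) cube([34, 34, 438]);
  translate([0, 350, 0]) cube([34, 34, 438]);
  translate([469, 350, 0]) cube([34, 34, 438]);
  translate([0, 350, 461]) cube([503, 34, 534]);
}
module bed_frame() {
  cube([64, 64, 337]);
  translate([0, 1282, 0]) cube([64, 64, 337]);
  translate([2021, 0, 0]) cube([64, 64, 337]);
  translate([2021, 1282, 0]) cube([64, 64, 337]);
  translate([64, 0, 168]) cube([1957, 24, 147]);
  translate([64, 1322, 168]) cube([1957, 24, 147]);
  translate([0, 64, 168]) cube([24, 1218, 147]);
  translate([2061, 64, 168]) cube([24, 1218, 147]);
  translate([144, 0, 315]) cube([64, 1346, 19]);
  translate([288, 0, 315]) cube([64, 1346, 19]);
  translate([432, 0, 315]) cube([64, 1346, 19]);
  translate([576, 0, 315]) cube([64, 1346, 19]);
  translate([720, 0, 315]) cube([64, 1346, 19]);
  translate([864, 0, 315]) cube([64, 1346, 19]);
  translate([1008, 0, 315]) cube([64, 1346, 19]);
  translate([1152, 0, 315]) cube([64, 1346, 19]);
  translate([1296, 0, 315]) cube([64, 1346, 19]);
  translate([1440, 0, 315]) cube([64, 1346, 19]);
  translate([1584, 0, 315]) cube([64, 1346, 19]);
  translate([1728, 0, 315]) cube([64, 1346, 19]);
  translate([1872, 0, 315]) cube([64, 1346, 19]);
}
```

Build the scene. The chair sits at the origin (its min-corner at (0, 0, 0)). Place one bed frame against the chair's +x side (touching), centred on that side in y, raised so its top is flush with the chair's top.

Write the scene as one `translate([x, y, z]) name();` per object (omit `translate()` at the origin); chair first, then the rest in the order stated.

chair();
translate([503, -481, 658]) bed_frame();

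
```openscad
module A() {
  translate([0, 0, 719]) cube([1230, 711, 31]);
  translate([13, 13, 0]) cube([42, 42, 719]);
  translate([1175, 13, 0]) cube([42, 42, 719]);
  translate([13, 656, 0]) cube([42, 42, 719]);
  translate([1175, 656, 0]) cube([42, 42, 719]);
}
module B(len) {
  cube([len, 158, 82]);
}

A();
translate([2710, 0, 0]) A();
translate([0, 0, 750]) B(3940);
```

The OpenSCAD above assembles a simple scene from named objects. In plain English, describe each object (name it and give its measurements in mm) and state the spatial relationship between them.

A is a table with a 1230×711 mm rectangular top, 31 mm thick, top surface at z = 750 mm, supported by four 42×42 mm square legs, each inset 13 mm from the nearest pair of top edges, running from the floor.

B is a rectangular beam 3940 mm long (x), 158 mm deep (y), 82 mm thick (z).

The beam spans the tops of two tables placed 1480 mm apart, resting at z = 750 mm.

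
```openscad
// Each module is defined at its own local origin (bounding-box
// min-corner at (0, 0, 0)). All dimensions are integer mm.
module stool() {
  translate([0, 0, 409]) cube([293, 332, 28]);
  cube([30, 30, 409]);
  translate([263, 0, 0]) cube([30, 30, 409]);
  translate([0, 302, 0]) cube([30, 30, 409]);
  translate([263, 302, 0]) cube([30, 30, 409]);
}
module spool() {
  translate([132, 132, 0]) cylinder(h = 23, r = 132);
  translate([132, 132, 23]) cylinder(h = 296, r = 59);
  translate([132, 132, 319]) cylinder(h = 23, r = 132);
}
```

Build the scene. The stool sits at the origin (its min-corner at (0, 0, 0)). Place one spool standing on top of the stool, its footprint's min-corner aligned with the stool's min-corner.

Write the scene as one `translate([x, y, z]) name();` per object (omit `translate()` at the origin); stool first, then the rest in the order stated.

stool();
translate([0, 0, 437]) spool();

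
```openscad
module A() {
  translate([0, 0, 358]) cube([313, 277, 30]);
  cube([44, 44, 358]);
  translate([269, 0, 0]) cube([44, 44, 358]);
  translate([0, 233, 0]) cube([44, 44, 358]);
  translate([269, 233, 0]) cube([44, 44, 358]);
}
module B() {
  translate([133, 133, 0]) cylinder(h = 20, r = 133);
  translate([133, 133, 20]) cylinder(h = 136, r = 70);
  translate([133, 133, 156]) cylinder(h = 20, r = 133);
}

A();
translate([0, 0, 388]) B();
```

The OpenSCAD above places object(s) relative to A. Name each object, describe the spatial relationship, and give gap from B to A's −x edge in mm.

A is a stool. B is a spool. The spool is on top of the stool. The gap from the spool to the stool's −x edge is 0 mm.

The spool's min-x is at 0; the stool's min-x is 0; gap = 0 mm.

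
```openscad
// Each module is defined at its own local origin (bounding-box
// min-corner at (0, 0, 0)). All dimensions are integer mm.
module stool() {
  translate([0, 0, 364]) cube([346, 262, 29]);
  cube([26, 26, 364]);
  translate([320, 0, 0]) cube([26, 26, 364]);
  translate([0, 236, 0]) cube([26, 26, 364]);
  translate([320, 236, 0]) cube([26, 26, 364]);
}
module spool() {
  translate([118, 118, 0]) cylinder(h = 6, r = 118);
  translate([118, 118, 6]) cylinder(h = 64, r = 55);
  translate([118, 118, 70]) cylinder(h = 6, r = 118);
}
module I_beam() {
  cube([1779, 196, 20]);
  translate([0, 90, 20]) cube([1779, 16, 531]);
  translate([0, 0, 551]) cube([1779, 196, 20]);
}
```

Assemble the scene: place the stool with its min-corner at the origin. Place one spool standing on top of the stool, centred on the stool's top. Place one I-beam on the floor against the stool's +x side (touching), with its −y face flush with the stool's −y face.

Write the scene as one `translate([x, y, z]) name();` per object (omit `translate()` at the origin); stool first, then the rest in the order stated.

stool();
translate([55, 13, 393]) spool();
translate([346, 0, 0]) I_beam();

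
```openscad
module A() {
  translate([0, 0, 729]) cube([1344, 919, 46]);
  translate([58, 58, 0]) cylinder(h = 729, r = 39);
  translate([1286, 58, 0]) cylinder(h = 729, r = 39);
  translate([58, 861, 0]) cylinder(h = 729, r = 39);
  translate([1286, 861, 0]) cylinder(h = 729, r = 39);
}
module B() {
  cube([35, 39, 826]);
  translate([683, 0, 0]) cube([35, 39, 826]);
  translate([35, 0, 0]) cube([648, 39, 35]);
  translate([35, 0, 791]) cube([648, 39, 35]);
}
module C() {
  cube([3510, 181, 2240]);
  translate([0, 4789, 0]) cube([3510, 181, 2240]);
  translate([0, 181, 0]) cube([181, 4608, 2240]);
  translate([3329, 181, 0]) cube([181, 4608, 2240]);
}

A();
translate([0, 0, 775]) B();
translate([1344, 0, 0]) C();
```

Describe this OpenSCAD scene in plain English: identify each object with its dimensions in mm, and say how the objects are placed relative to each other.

A is a rectangular dining table. The top is 1344×919×46 mm with its upper surface at z = 775 mm. It stands on four round legs of 78 mm diameter, each leg's bounding box inset 19 mm from the nearest pair of top edges, running from the floor to the underside of the top.

B is a rectangular picture frame lying in the x–z plane (depth along y). The opening is 648 mm wide (x) by 756 mm tall (z), surrounded by a border 35 mm wide on all four sides. The frame is 39 mm deep and is made of two full-height vertical stiles with two horizontal rails fitted between them.

C is a box-shaped house frame (walls only): outside footprint 3510×4970 mm, wall height 2240 mm, wall thickness 181 mm. The two y-facing walls run the full x-width; the two x-facing walls fit between the inner faces of the y-facing walls.

The picture frame is on top of the table. The house frame is against the table's +x side, with their −y faces flush.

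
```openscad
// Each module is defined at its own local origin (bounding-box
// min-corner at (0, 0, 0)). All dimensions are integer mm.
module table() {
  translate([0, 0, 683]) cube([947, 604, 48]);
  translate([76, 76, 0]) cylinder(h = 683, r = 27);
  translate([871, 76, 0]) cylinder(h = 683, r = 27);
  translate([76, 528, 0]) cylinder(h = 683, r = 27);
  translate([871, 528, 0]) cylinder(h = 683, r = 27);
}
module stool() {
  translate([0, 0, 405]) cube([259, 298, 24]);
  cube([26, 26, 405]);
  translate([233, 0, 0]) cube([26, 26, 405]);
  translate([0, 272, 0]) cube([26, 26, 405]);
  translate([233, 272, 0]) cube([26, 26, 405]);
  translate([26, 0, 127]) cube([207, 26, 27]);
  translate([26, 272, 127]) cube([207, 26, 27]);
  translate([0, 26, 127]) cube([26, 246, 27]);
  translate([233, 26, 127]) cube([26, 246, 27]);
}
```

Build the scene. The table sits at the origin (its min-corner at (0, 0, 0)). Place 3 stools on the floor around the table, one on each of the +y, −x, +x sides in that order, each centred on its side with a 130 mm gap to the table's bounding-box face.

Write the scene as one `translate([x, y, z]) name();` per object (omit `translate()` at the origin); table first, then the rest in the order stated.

table();
translate([344, 734, 0]) stool();
translate([-389, 153, 0]) stool();
translate([1077, 153, 0]) stool();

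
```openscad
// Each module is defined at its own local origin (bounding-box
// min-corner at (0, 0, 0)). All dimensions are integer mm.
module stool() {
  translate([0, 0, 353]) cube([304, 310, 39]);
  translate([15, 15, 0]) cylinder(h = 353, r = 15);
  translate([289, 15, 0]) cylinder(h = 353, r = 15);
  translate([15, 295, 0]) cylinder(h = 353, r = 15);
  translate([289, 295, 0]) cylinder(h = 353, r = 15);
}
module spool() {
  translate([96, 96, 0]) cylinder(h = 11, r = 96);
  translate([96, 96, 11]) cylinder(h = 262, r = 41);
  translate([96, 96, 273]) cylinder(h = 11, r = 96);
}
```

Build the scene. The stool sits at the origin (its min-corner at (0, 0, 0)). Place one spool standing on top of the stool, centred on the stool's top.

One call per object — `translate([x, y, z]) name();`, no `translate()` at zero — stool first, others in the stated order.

stool();
translate([56, 59, 392]) spool();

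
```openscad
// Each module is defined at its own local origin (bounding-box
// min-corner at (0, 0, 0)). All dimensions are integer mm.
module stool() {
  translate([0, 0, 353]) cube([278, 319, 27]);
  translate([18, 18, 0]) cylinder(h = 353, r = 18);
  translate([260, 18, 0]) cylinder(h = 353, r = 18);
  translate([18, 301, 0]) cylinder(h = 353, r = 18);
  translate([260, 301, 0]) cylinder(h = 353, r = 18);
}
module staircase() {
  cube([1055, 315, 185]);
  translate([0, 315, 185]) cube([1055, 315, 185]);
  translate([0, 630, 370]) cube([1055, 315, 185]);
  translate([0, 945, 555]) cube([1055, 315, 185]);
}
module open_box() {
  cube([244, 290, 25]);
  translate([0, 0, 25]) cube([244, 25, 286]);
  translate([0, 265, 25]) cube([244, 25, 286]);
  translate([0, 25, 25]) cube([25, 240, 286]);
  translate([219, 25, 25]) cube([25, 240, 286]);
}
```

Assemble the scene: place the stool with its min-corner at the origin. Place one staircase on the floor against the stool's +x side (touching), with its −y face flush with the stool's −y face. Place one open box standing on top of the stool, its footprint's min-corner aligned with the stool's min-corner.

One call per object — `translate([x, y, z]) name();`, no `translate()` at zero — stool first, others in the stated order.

stool();
translate([278, 0, 0]) staircase();
translate([0, 0, 380]) open_box();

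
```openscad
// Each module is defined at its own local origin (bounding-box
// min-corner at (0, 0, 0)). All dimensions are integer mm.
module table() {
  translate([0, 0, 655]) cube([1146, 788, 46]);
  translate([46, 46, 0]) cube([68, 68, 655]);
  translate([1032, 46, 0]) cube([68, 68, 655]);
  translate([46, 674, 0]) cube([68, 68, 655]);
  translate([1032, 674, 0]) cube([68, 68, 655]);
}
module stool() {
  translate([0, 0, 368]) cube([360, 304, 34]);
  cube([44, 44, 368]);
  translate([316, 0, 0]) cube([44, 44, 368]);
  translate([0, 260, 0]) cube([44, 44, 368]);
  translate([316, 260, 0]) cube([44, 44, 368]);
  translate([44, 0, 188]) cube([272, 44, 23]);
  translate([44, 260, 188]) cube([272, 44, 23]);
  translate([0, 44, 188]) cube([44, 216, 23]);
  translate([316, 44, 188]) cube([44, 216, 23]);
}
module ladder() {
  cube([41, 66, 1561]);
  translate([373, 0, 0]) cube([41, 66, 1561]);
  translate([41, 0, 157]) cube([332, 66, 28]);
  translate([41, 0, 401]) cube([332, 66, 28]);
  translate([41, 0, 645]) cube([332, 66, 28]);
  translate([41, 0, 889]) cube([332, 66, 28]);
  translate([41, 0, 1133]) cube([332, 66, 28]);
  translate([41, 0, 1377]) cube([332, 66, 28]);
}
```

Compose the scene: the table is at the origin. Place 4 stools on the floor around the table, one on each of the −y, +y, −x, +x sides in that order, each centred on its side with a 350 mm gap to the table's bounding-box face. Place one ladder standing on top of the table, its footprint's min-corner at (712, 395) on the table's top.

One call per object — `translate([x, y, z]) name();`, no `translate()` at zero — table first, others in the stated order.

table();
translate([393, -654, 0]) stool();
translate([393, 1138, 0]) stool();
translate([-710, 242, 0]) stool();
translate([1496, 242, 0]) stool();
translate([712, 395, 701]) ladder();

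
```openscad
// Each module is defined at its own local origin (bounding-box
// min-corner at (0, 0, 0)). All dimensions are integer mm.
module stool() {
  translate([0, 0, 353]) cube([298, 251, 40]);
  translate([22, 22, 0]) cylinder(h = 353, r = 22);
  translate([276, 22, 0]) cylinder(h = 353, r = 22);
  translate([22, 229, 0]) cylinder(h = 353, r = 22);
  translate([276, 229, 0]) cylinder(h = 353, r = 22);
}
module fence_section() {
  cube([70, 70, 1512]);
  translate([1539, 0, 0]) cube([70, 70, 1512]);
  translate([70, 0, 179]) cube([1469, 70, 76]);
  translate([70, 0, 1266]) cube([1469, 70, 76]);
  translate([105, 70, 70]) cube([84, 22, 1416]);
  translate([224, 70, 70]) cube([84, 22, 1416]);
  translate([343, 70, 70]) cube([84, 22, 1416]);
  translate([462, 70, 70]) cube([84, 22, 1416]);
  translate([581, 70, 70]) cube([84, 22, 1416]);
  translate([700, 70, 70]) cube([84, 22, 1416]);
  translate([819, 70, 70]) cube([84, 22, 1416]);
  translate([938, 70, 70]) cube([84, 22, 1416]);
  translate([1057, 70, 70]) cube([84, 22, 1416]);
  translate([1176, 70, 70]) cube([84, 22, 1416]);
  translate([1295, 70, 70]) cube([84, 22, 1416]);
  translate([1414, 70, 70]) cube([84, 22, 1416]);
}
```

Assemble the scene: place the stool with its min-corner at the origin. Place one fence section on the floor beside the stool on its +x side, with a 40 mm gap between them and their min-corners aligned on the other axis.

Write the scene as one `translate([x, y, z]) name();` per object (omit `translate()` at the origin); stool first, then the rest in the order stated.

stool();
translate([338, 0, 0]) fence_section();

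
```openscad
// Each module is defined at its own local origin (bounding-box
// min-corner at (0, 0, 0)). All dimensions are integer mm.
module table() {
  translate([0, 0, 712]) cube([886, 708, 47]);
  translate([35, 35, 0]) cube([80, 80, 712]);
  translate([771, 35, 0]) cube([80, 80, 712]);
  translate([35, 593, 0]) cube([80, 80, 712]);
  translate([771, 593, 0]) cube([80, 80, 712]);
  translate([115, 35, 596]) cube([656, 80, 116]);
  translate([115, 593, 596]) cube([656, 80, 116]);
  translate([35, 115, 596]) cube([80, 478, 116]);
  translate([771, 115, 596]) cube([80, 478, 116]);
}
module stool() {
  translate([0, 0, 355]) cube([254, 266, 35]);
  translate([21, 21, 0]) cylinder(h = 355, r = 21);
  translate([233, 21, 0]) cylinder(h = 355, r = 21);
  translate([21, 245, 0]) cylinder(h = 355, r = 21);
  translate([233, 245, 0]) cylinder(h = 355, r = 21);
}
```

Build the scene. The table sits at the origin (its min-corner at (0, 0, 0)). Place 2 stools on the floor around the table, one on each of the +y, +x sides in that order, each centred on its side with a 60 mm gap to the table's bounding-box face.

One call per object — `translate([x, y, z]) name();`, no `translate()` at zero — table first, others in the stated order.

table();
translate([316, 768, 0]) stool();
translate([946, 221, 0]) stool();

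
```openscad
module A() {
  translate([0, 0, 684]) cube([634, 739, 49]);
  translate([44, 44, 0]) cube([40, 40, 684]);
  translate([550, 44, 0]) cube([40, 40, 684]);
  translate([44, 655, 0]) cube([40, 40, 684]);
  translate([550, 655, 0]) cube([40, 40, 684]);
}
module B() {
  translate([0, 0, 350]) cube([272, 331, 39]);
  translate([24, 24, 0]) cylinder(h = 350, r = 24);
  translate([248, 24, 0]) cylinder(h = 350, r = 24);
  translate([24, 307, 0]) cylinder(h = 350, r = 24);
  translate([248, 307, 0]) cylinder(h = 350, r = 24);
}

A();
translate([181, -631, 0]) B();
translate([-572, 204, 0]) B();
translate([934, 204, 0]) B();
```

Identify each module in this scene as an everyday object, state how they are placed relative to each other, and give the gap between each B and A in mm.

A is a table. B is a stool. Three stools sit around the table at the −y, −x, +x sides. The gap between each stool and the table is 300 mm.

Each stool's nearest face is 300 mm from the table's bounding box.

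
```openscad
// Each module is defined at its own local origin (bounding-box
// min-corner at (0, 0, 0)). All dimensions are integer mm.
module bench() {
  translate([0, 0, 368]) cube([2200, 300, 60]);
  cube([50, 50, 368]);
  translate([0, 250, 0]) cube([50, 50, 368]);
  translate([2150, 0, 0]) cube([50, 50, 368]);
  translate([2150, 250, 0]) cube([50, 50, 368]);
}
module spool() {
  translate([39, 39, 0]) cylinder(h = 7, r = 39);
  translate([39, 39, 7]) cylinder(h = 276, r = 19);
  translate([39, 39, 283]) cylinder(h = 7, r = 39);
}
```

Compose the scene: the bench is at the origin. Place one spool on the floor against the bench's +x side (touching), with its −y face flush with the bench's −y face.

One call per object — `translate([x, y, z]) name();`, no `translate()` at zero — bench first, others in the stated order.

bench();
translate([2200, 0, 0]) spool();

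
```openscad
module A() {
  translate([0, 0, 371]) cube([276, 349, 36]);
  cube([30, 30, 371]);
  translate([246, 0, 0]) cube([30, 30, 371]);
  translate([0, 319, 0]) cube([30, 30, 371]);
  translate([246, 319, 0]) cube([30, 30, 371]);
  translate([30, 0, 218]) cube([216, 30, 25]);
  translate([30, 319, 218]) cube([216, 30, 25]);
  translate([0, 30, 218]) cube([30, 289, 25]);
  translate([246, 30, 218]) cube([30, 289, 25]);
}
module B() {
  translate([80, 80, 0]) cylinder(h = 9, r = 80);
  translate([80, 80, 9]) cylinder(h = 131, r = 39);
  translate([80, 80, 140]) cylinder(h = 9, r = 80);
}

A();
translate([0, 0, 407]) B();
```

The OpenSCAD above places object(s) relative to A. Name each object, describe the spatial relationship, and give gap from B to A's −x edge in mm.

A is a stool. B is a spool. The spool is on top of the stool. The gap from the spool to the stool's −x edge is 0 mm.

The spool's min-x is at 0; the stool's min-x is 0; gap = 0 mm.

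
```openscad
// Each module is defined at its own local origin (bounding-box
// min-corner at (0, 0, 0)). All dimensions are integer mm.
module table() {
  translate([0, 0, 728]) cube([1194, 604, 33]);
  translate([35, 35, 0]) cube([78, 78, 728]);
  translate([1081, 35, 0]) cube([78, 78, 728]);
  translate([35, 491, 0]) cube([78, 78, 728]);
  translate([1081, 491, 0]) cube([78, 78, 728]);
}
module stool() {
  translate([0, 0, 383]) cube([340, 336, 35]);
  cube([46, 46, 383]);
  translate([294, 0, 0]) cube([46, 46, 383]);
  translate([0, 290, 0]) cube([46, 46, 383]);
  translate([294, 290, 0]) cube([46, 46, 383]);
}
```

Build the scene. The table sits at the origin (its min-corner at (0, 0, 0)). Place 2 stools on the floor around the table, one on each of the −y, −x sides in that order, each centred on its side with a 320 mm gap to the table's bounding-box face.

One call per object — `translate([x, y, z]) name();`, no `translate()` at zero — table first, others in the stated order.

table();
translate([427, -656, 0]) stool();
translate([-660, 134, 0]) stool();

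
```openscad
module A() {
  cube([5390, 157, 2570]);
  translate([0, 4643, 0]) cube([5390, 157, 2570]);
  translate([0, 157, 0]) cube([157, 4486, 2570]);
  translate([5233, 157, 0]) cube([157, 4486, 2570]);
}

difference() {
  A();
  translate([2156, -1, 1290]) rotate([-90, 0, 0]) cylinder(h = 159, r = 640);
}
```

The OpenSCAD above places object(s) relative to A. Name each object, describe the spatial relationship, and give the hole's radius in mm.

The subtracted cylinder has r = 640 mm.

A is a house frame. The house frame has a circular hole through its front wall. The hole's radius is 640 mm.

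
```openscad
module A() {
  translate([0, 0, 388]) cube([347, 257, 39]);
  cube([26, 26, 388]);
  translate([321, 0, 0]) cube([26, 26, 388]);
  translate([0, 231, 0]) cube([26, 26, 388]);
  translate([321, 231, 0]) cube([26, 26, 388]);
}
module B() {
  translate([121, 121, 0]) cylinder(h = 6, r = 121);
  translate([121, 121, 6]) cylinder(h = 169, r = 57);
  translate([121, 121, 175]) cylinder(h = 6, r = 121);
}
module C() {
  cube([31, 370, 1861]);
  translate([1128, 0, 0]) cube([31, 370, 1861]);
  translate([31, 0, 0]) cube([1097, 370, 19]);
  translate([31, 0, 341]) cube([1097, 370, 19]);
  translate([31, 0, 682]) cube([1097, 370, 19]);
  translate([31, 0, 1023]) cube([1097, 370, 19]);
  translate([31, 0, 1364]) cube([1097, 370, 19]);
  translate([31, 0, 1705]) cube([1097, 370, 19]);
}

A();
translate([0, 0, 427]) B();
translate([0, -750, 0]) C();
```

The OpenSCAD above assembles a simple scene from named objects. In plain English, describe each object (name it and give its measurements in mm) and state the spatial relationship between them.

A is a four-legged stool. The seat is 347×257 mm, 39 mm thick, top at z = 427 mm. It stands on four square legs, each 26×26 mm in cross-section, from z = 0 to the seat underside, each flush with a corner of the seat.

B is a spool: two coaxial disc flanges of radius 121 mm and thickness 6 mm, joined by a core cylinder of radius 57 mm and height 169 mm. The lower flange rests on z = 0 and the three cylinders share a vertical axis.

C is a bookshelf 1159 mm wide overall, 370 mm deep and 1861 mm tall. The two sides are 31 mm thick vertical panels. 6 horizontal shelves of 19 mm thickness span between the inner faces of the sides; the lowest shelf sits on the floor and shelves are stacked with a clear vertical gap of 322 mm between each pair.

The spool is on top of the stool. The bookshelf is on the floor beside the stool on its −y side.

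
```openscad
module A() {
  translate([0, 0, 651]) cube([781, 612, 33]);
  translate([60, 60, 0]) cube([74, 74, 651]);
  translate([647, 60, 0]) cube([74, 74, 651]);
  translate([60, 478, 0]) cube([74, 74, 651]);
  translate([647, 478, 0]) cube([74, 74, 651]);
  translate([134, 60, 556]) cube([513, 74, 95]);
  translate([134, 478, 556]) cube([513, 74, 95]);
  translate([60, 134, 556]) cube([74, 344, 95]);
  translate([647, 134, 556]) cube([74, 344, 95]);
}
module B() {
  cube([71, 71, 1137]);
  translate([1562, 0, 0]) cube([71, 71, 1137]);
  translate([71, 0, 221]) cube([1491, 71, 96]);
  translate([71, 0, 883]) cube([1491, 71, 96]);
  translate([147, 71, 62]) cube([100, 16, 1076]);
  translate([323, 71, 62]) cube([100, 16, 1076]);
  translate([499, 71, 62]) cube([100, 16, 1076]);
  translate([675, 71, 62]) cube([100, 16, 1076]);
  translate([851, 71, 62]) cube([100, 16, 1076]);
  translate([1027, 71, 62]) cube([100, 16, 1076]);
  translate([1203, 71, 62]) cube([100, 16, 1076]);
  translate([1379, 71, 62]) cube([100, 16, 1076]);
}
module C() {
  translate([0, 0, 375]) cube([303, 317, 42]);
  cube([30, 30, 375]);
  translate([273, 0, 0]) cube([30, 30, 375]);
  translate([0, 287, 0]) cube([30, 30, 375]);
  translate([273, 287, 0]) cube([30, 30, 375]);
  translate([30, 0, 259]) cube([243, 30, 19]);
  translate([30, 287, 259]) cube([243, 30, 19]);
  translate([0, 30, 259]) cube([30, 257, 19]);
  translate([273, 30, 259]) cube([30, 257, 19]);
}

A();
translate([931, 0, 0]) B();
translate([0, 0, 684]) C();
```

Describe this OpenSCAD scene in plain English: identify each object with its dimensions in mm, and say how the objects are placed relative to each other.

A is a table: top 781 mm (x) × 612 mm (y), 33 mm thick, upper face at z = 684 mm, on four 74×74 mm square legs, each inset 60 mm from the nearest pair of top edges, running from z = 0 to the bottom of the top. Four apron rails, 74 mm thick and 95 mm tall, run between adjacent legs with their top edges flush with the underside of the top and their outer faces flush with the legs' outer faces.

B is a fence section. Two 71×71 mm posts, 1137 mm tall, stand on the floor with a clear span of 1491 mm between their inner faces. Two horizontal rails of 71×96 mm section span the gap between the posts with their undersides at z = 221 mm and z = 883 mm, flush with the posts' −y face. 8 pickets, each 100 mm wide, 16 mm thick and 1076 mm tall, are fixed to the +y face of the rails with their bottoms at z = 62 mm, evenly spaced across the span with equal gaps (rounded down to the nearest mm) at the −x end and between each pair — any rounding remainder accumulates at the +x end.

C is a simple wooden stool: a rectangular seat 303 mm (x) by 317 mm (y), 42 mm thick, top face at z = 417 mm, on four square legs, each 30×30 mm in cross-section. The legs rest on z = 0, each flush with a corner of the seat. Four stretchers, 30 mm wide and 19 mm tall, connect adjacent legs with their undersides at z = 259 mm, each running between the inner faces of the legs it joins and aligned with the legs' outer faces on the other axis.

The fence section is on the floor beside the table on its +x side. The stool is on top of the table.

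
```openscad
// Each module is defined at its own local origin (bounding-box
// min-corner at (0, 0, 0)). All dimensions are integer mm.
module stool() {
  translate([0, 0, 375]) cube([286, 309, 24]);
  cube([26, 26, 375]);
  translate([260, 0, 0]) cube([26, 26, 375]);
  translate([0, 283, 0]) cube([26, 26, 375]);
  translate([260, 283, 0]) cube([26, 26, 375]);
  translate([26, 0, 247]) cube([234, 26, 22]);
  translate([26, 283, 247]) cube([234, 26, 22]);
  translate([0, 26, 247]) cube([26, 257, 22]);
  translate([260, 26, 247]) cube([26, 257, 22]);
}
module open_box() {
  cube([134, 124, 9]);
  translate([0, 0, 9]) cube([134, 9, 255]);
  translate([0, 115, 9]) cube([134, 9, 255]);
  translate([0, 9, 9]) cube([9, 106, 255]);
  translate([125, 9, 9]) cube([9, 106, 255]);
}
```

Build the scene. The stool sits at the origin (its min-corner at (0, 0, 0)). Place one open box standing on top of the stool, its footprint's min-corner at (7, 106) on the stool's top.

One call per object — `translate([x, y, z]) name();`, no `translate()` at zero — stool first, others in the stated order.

stool();
translate([7, 106, 399]) open_box();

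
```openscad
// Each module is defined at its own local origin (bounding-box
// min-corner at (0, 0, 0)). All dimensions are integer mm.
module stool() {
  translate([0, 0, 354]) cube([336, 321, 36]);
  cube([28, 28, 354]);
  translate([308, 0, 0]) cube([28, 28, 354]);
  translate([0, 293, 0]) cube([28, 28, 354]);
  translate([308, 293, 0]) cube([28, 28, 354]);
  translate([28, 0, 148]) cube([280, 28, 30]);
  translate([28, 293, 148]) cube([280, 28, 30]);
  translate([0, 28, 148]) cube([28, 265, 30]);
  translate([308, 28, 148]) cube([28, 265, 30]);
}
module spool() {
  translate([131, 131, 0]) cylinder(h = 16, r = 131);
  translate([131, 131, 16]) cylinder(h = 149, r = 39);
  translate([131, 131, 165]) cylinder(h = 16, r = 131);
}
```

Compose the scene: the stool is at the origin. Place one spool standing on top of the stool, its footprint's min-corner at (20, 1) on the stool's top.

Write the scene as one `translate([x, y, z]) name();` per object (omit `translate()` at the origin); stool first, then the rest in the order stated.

stool();
translate([20, 1, 390]) spool();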